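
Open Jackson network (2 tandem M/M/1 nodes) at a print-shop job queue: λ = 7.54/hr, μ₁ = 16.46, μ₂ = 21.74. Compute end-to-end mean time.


Each node sees arrival rate λ = 7.54/hr (tandem ⇒ throughput preserved).
W₁ = 1/(μ₁−λ) = 1/(16.46−7.54) = 0.11211 hr
W₂ = 1/(μ₂−λ) = 1/(21.74−7.54) = 0.07042 hr
W_total = W₁ + W₂ = 0.11211 + 0.07042 = 0.18253 hr

Final: 0.18253 hr


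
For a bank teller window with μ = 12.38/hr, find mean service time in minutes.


Mean service time = 1/μ = 1/12.38 hour = 0.08078 hour
In minutes: 0.08078 × 60 = 4.8465 min

Final: 4.8465 min


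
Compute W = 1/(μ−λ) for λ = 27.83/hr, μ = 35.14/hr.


W = 1/(μ−λ) = 1/(35.14 − 27.83) = 1/7.31 = 0.1368 hr

Final: 0.1368 hr


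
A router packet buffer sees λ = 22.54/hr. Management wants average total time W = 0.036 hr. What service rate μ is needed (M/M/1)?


W = 1/(μ−λ) ⇒ μ − λ = 1/W = 1/0.036 = 27.7778
μ = λ + 1/W = 22.54 + 27.7778 = 50.3178 per hr

Final: 50.3178 /hr


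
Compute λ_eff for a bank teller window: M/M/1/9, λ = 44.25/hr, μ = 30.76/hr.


ρ = 1.4386; P_K = (1−ρ)ρ^9/(1−ρ^10) = 0.313108
λ_eff = λ(1 − P_K) = 44.25·(1 − 0.313108) = 44.25·0.686892 = 30.3950 /hr

Final: 30.3950 /hr


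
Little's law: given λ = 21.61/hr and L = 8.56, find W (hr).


W = L/λ = 8.56/21.61 = 0.3961 hr

Final: 0.3961 hr


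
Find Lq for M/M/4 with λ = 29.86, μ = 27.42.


a = λ/μ = 1.0890; ρ = a/4 = 0.2722
P₀ = 0.335831
Lq = P₀·a^c·ρ / (c!·(1−ρ)²) = 0.335831·1.40634·0.2722/(24·0.52963)
= 0.01012

Final: 0.01012


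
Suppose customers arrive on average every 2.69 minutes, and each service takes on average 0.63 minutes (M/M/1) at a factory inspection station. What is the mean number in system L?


λ = 60/2.69 = 22.3048 /hr
μ = 60/0.63 = 95.2381 /hr
ρ = λ/μ = 22.3048/95.2381 = 0.2342
L = ρ/(1−ρ) = 0.2342/0.7658 = 0.3058

Final: 0.3058


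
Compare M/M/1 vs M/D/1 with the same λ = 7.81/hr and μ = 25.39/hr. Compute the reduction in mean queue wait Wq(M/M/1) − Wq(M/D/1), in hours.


ρ = 7.81/25.39 = 0.3076
Wq(M/M/1) = ρ/(μ−λ) = 0.3076/17.58 = 0.01750 hr
Wq(M/D/1) = ρ/(2(μ−λ)) = 0.008749 hr
Savings = 0.01750 − 0.008749 = 0.008749 hr

Final: 0.008749 hr


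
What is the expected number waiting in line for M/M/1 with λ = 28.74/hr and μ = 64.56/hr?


ρ = 28.74/64.56 = 0.4452
Lq = ρ²/(1−ρ) = 0.1982/0.5548 = 0.3572

Final: 0.3572


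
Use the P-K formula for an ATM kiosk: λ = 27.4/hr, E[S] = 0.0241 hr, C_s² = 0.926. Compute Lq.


ρ = λ·E[S] = 27.4·0.0241 = 0.6603
Lq = ρ²(1+C_s²)/(2(1−ρ)) = 0.4360·(1+0.926)/(2·0.3397)
= 0.4360·1.9260/0.6793 = 1.23628

Final: 1.23628


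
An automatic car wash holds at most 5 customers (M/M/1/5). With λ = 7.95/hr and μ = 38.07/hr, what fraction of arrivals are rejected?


ρ = λ/μ = 7.95/38.07 = 0.2088
P_K = (1−ρ)ρ^K/(1−ρ^(K+1)) = (0.7912·0.0003971)/(1 − 0.00008293)
= 0.0003142/0.999917 = 0.0003142

Final: 0.0003142


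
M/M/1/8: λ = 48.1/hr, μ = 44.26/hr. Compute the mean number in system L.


ρ = 48.1/44.26 = 1.0868
L = ρ[1 − (K+1)ρ^K + Kρ^(K+1)] / [(1−ρ)(1−ρ^(K+1))]
Numerator: 1.0868·(1 − 9·1.945671 + 8·2.114477) = 0.439900
Denominator: (-0.08676)·(-1.114477) = 0.096692
L = 0.439900/0.096692 = 4.5495

Final: 4.5495


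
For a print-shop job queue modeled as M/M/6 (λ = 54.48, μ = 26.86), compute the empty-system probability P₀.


a = λ/μ = 54.48/26.86 = 2.0283; ρ = a/c = 0.3380
Σ_{k=0}^{5} a^k/k! (terms k=0..5) = 1.00000 + 2.02829 + 2.05699 + 1.39073 + 0.70520 + 0.28607 = 7.46728
Tail: a^6/(6!(1−ρ)) = 69.62842/(720·0.6620) = 0.14609
P₀ = 1/(7.46728 + 0.14609) = 1/7.61338 = 0.131348

Final: 0.131348


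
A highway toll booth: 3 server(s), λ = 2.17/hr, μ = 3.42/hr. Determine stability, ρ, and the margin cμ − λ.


Total capacity cμ = 3·3.42 = 10.26/hr
ρ = λ/(cμ) = 2.17/10.26 = 0.2115
Stable ⇔ ρ < 1: YES
Spare capacity = cμ − λ = 10.26 − 2.17 = 8.09/hr

Final: ρ = 0.2115; stable; margin = 8.09/hr


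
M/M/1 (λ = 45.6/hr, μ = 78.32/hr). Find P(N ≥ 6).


ρ = 45.6/78.32 = 0.5822
P(N ≥ n) = ρ^n = 0.5822^6 = 0.038954

Final: 0.038954


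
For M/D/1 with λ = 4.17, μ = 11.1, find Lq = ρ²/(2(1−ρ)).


ρ = 4.17/11.1 = 0.3757
M/D/1: Lq = ρ²/(2(1−ρ)) = 0.1411/(2·0.6243) = 0.11303

Final: 0.11303


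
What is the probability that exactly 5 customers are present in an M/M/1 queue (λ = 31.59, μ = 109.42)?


ρ = 31.59/109.42 = 0.2887
P_n = (1−ρ)·ρ^n = (1 − 0.2887)·0.2887^5 = 0.7113·0.002006 = 0.001427

Final: 0.001427


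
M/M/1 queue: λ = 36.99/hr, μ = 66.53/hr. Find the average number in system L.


ρ = λ/μ = 36.99/66.53 = 0.5560
L = ρ/(1−ρ) = 0.5560/(1 − 0.5560) = 0.5560/0.4440 = 1.2522

Final: 1.2522


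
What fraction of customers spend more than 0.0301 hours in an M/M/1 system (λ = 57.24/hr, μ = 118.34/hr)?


W ~ Exponential(μ−λ) for M/M/1.
μ − λ = 118.34 − 57.24 = 61.1000
P(W > t) = e^{−(μ−λ)t} = e^{−1.8391} = 0.158959

Final: 0.158959


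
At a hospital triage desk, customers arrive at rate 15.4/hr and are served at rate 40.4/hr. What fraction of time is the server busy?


ρ = λ/μ = 15.4/40.4 = 0.3812

Final: 0.3812


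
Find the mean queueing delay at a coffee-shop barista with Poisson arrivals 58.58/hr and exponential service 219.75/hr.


ρ = 58.58/219.75 = 0.2666
Wq = ρ/(μ−λ) = 0.2666/(219.75 − 58.58) = 0.2666/161.17 = 0.001654 hr

Final: 0.001654 hr


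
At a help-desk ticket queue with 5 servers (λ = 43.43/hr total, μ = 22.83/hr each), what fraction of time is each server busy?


ρ = λ/(cμ) = 43.43/(5·22.83) = 43.43/114.15 = 0.3805

Final: 0.3805


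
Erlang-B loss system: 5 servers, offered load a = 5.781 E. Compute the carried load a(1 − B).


B(5,5.781) = 0.344836 (Erlang-B)
Carried load = a(1 − B) = 5.781·(1 − 0.344836) = 5.781·0.655164 = 3.7875 E

Final: 3.7875 Erlangs


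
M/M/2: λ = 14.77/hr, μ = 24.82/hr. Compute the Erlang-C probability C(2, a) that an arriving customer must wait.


a = λ/μ = 0.5951; ρ = a/2 = 0.2975
P₀ = 0.541376 (from M/M/c formula)
C(c,a) = [a^c/(c!(1−ρ))]·P₀ = [0.35413/(2·0.7025)]·0.541376
= 0.25206·0.541376 = 0.136460

Final: 0.136460


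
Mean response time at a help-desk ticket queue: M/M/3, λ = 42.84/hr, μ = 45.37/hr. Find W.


a = 0.9442; ρ = 0.3147; P₀ = 0.385388
Lq = P₀·a^c·ρ/(c!(1−ρ)²) = 0.03624
Wq = Lq/λ = 0.03624/42.84 = 0.0008460 hr
W = Wq + 1/μ = 0.0008460 + 0.02204 = 0.02289 hr

Final: 0.02289 hr


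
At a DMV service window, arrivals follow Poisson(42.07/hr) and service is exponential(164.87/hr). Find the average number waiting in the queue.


ρ = 42.07/164.87 = 0.2552
Lq = ρ²/(1−ρ) = 0.06511/0.7448 = 0.08742

Final: 0.08742


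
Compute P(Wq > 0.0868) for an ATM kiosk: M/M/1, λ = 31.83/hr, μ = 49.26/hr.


ρ = 31.83/49.26 = 0.6462
P(Wq > t) = ρ·e^{−(μ−λ)t} = 0.6462·e^{−1.5129}
= 0.6462·0.220265 = 0.142327

Final: 0.142327


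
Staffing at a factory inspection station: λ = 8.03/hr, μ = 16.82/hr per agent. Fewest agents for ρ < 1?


Stability requires cμ > λ ⇔ c > λ/μ.
λ/μ = 8.03/16.82 = 0.4774
Minimum integer c = ⌊0.4774⌋ + 1 = 1
Check: 1·16.82 = 16.82 > 8.03, while 0·16.82 = 0.00 ≤ 8.03

Final: 1 servers


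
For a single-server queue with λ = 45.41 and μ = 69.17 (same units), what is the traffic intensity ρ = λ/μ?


ρ = λ/μ = 45.41/69.17 = 0.6565

Final: 0.6565


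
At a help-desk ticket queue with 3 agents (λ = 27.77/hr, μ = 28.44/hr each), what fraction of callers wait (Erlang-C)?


a = λ/μ = 0.9764; ρ = a/3 = 0.3255
P₀ = 0.372690 (from M/M/c formula)
C(c,a) = [a^c/(c!(1−ρ))]·P₀ = [0.93098/(6·0.6745)]·0.372690
= 0.23003·0.372690 = 0.085732

Final: 0.085732


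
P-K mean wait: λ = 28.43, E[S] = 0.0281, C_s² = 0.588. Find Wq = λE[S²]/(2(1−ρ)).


ρ = λ·E[S] = 28.43·0.0281 = 0.7989
E[S²] = E[S]²(1+C_s²) = 0.0281²·(1+0.588) = 0.001254
Wq = λ·E[S²]/(2(1−ρ)) = 28.43·0.001254/(2·0.2011) = 0.08863 hr

Final: 0.08863 hr


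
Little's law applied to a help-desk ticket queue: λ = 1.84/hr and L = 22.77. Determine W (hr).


W = L/λ = 22.77/1.84 = 12.3750 hr

Final: 12.3750 hr


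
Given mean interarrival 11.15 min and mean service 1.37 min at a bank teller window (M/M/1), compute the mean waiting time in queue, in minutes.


λ = 60/11.15 = 5.3812 /hr
μ = 60/1.37 = 43.7956 /hr
ρ = λ/μ = 5.3812/43.7956 = 0.1229
Wq = ρ/(μ−λ) = 0.1229/(43.7956−5.3812) = 0.003199 hr
In minutes: 0.003199·60 = 0.1919 min

Final: 0.1919 min


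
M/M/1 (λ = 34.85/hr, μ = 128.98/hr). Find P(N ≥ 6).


ρ = 34.85/128.98 = 0.2702
P(N ≥ n) = ρ^n = 0.2702^6 = 0.0003891

Final: 0.0003891


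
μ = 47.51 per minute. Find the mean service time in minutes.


Mean service time = 1/μ = 1/47.51 minute = 0.02105 minute
In minutes: 0.02105 × 1 = 0.02105 min

Final: 0.02105 min


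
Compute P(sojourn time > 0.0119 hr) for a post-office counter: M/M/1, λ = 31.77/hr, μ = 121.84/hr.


W ~ Exponential(μ−λ) for M/M/1.
μ − λ = 121.84 − 31.77 = 90.0700
P(W > t) = e^{−(μ−λ)t} = e^{−1.0718} = 0.342380

Final: 0.342380


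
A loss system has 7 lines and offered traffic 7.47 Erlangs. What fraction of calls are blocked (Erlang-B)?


B(c,a) = (a^c/c!) / Σ_{k=0}^{c} a^k/k!
a^7/7! = 257.521608
Σ terms (k=0..7): 1.00000 + 7.47000 + 27.90045 + 69.47212 + 129.73919 + 193.83034 + 241.31878 + 257.52161 = 928.252483
B = 257.521608/928.252483 = 0.277426

Final: 0.277426


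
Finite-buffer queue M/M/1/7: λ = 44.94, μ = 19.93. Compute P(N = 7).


ρ = λ/μ = 44.94/19.93 = 2.2549
P_K = (1−ρ)ρ^K/(1−ρ^(K+1)) = (-1.2549·296.401492)/(1 − 668.353390)
= -371.951898/-667.353390 = 0.557354

Final: 0.557354


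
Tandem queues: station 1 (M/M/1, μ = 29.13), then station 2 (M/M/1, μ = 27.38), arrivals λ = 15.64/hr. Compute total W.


Each node sees arrival rate λ = 15.64/hr (tandem ⇒ throughput preserved).
W₁ = 1/(μ₁−λ) = 1/(29.13−15.64) = 0.07413 hr
W₂ = 1/(μ₂−λ) = 1/(27.38−15.64) = 0.08518 hr
W_total = W₁ + W₂ = 0.07413 + 0.08518 = 0.15931 hr

Final: 0.15931 hr


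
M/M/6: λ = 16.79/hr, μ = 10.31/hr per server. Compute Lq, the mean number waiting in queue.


a = λ/μ = 1.6285; ρ = a/6 = 0.2714
P₀ = 0.196138
Lq = P₀·a^c·ρ / (c!·(1−ρ)²) = 0.196138·18.65315·0.2714/(720·0.53083)
= 0.002598

Final: 0.002598


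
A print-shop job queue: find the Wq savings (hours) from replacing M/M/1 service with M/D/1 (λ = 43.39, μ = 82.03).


ρ = 43.39/82.03 = 0.5290
Wq(M/M/1) = ρ/(μ−λ) = 0.5290/38.64 = 0.01369 hr
Wq(M/D/1) = ρ/(2(μ−λ)) = 0.006845 hr
Savings = 0.01369 − 0.006845 = 0.006845 hr

Final: 0.006845 hr


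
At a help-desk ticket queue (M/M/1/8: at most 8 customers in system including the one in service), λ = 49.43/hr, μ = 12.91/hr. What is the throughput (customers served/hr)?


ρ = 3.8288; P_K = (1−ρ)ρ^8/(1−ρ^9) = 0.738827
λ_eff = λ(1 − P_K) = 49.43·(1 − 0.738827) = 49.43·0.261173 = 12.9098 /hr

Final: 12.9098 /hr


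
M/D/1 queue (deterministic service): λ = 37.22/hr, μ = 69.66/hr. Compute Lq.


ρ = 37.22/69.66 = 0.5343
M/D/1: Lq = ρ²/(2(1−ρ)) = 0.2855/(2·0.4657) = 0.30652

Final: 0.30652


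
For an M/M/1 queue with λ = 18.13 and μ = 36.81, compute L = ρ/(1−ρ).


ρ = λ/μ = 18.13/36.81 = 0.4925
L = ρ/(1−ρ) = 0.4925/(1 − 0.4925) = 0.4925/0.5075 = 0.9706

Final: 0.9706


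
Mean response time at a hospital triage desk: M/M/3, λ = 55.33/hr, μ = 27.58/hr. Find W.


a = 2.0062; ρ = 0.6687; P₀ = 0.110124
Lq = P₀·a^c·ρ/(c!(1−ρ)²) = 0.90300
Wq = Lq/λ = 0.90300/55.33 = 0.01632 hr
W = Wq + 1/μ = 0.01632 + 0.03626 = 0.05258 hr

Final: 0.05258 hr


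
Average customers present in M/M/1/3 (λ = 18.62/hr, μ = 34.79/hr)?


ρ = 18.62/34.79 = 0.5352
L = ρ[1 − (K+1)ρ^K + Kρ^(K+1)] / [(1−ρ)(1−ρ^(K+1))]
Numerator: 0.5352·(1 − 4·0.153312 + 3·0.082054) = 0.338743
Denominator: (0.4648)·(0.917946) = 0.426651
L = 0.338743/0.426651 = 0.7940

Final: 0.7940


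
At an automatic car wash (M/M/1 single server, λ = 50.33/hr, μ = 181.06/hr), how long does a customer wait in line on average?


ρ = 50.33/181.06 = 0.2780
Wq = ρ/(μ−λ) = 0.2780/(181.06 − 50.33) = 0.2780/130.73 = 0.002126 hr

Final: 0.002126 hr


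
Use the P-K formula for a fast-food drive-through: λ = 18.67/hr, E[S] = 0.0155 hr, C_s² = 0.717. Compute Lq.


ρ = λ·E[S] = 18.67·0.0155 = 0.2894
Lq = ρ²(1+C_s²)/(2(1−ρ)) = 0.08374·(1+0.717)/(2·0.7106)
= 0.08374·1.7170/1.4212 = 0.10117

Final: 0.10117


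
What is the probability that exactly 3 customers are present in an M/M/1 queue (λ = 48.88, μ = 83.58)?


ρ = 48.88/83.58 = 0.5848
P_n = (1−ρ)·ρ^n = (1 − 0.5848)·0.5848^3 = 0.4152·0.200026 = 0.083045

Final: 0.083045


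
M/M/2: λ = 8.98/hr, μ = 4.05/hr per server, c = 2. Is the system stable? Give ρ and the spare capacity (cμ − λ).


Total capacity cμ = 2·4.05 = 8.10/hr
ρ = λ/(cμ) = 8.98/8.10 = 1.1086
Stable ⇔ ρ < 1: NO
Spare capacity = cμ − λ = 8.10 − 8.98 = -0.88/hr

Final: ρ = 1.1086; unstable; margin = -0.88/hr


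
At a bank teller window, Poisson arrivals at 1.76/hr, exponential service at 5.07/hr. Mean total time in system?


W = 1/(μ−λ) = 1/(5.07 − 1.76) = 1/3.31 = 0.3021 hr

Final: 0.3021 hr


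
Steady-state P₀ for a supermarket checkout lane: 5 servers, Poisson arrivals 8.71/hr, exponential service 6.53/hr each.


a = λ/μ = 8.71/6.53 = 1.3338; ρ = a/c = 0.2668
Σ_{k=0}^{4} a^k/k! (terms k=0..4) = 1.00000 + 1.33384 + 0.88957 + 0.39552 + 0.13189 = 3.75082
Tail: a^5/(5!(1−ρ)) = 4.22206/(120·0.7332) = 0.04798
P₀ = 1/(3.75082 + 0.04798) = 1/3.79880 = 0.263241

Final: 0.263241


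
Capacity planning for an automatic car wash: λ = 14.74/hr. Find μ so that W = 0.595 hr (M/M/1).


W = 1/(μ−λ) ⇒ μ − λ = 1/W = 1/0.595 = 1.6807
μ = λ + 1/W = 14.74 + 1.6807 = 16.4207 per hr

Final: 16.4207 /hr


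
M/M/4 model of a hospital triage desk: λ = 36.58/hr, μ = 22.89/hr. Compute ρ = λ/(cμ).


ρ = λ/(cμ) = 36.58/(4·22.89) = 36.58/91.56 = 0.3995

Final: 0.3995


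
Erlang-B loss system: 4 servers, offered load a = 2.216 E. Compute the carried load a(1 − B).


B(4,2.216) = 0.118351 (Erlang-B)
Carried load = a(1 − B) = 2.216·(1 − 0.118351) = 2.216·0.881649 = 1.9537 E

Final: 1.9537 Erlangs


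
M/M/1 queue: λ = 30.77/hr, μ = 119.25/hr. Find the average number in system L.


ρ = λ/μ = 30.77/119.25 = 0.2580
L = ρ/(1−ρ) = 0.2580/(1 − 0.2580) = 0.2580/0.7420 = 0.3478

Final: 0.3478


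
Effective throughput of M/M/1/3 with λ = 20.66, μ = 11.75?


ρ = 1.7583; P_K = (1−ρ)ρ^3/(1−ρ^4) = 0.481661
λ_eff = λ(1 − P_K) = 20.66·(1 − 0.481661) = 20.66·0.518339 = 10.7089 /hr

Final: 10.7089 /hr


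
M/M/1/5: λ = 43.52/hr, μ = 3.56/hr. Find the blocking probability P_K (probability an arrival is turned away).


ρ = λ/μ = 43.52/3.56 = 12.2247
P_K = (1−ρ)ρ^K/(1−ρ^(K+1)) = (-11.2247·273019.988222)/(1 − 3337592.665011)
= -3064572.676789/-3337591.665011 = 0.918199

Final: 0.918199


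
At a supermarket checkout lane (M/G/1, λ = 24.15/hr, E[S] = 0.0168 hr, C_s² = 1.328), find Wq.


ρ = λ·E[S] = 24.15·0.0168 = 0.4057
E[S²] = E[S]²(1+C_s²) = 0.0168²·(1+1.328) = 0.0006571
Wq = λ·E[S²]/(2(1−ρ)) = 24.15·0.0006571/(2·0.5943) = 0.01335 hr

Final: 0.01335 hr


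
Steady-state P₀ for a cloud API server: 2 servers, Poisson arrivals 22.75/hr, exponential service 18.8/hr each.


a = λ/μ = 22.75/18.8 = 1.2101; ρ = a/c = 0.6051
Σ_{k=0}^{1} a^k/k! (terms k=0..1) = 1.00000 + 1.21011 = 2.21011
Tail: a^2/(2!(1−ρ)) = 1.46436/(2·0.3949) = 1.85387
P₀ = 1/(2.21011 + 1.85387) = 1/4.06397 = 0.246065

Final: 0.246065


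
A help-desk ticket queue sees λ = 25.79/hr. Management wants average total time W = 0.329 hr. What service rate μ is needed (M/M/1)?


W = 1/(μ−λ) ⇒ μ − λ = 1/W = 1/0.329 = 3.0395
μ = λ + 1/W = 25.79 + 3.0395 = 28.8295 per hr

Final: 28.8295 /hr


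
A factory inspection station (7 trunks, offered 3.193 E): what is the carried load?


B(7,3.193) = 0.028025 (Erlang-B)
Carried load = a(1 − B) = 3.193·(1 − 0.028025) = 3.193·0.971975 = 3.1035 E

Final: 3.1035 Erlangs


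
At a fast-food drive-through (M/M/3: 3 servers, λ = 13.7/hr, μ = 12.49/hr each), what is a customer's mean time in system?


a = 1.0969; ρ = 0.3656; P₀ = 0.328389
Lq = P₀·a^c·ρ/(c!(1−ρ)²) = 0.06562
Wq = Lq/λ = 0.06562/13.7 = 0.004790 hr
W = Wq + 1/μ = 0.004790 + 0.08006 = 0.08485 hr

Final: 0.08485 hr


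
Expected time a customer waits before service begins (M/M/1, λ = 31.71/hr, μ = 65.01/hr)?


ρ = 31.71/65.01 = 0.4878
Wq = ρ/(μ−λ) = 0.4878/(65.01 − 31.71) = 0.4878/33.30 = 0.01465 hr

Final: 0.01465 hr


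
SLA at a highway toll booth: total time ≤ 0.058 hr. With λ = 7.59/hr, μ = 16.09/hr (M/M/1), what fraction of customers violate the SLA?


W ~ Exponential(μ−λ) for M/M/1.
μ − λ = 16.09 − 7.59 = 8.5000
P(W > t) = e^{−(μ−λ)t} = e^{−0.4930} = 0.610791

Final: 0.610791


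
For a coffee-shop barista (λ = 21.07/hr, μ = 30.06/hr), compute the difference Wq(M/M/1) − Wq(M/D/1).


ρ = 21.07/30.06 = 0.7009
Wq(M/M/1) = ρ/(μ−λ) = 0.7009/8.99 = 0.07797 hr
Wq(M/D/1) = ρ/(2(μ−λ)) = 0.03898 hr
Savings = 0.07797 − 0.03898 = 0.03898 hr

Final: 0.03898 hr


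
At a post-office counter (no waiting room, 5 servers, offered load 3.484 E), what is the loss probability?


B(c,a) = (a^c/c!) / Σ_{k=0}^{c} a^k/k!
a^5/5! = 4.277692
Σ terms (k=0..5): 1.00000 + 3.48400 + 6.06913 + 7.04828 + 6.13905 + 4.27769 = 28.018153
B = 4.277692/28.018153 = 0.152676

Final: 0.152676


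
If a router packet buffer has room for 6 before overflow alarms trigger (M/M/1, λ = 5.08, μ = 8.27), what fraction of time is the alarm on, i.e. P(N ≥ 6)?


ρ = 5.08/8.27 = 0.6143
P(N ≥ n) = ρ^n = 0.6143^6 = 0.053722

Final: 0.053722


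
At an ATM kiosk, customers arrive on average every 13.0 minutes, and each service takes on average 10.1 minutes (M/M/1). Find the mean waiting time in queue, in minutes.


λ = 60/13.0 = 4.6154 /hr
μ = 60/10.1 = 5.9406 /hr
ρ = λ/μ = 4.6154/5.9406 = 0.7769
Wq = ρ/(μ−λ) = 0.7769/(5.9406−4.6154) = 0.58626 hr
In minutes: 0.58626·60 = 35.176 min

Final: 35.176 min


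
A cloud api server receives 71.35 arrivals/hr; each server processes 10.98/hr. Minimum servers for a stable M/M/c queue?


Stability requires cμ > λ ⇔ c > λ/μ.
λ/μ = 71.35/10.98 = 6.4982
Minimum integer c = ⌊6.4982⌋ + 1 = 7
Check: 7·10.98 = 76.86 > 71.35, while 6·10.98 = 65.88 ≤ 71.35

Final: 7 servers


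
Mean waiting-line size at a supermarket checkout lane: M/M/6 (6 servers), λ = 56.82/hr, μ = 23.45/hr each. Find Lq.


a = λ/μ = 2.4230; ρ = a/6 = 0.4038
P₀ = 0.088236
Lq = P₀·a^c·ρ / (c!·(1−ρ)²) = 0.088236·202.37194·0.4038/(720·0.35541)
= 0.02818

Final: 0.02818


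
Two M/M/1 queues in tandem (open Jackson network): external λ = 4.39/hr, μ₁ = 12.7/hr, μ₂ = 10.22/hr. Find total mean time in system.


Each node sees arrival rate λ = 4.39/hr (tandem ⇒ throughput preserved).
W₁ = 1/(μ₁−λ) = 1/(12.7−4.39) = 0.12034 hr
W₂ = 1/(μ₂−λ) = 1/(10.22−4.39) = 0.17153 hr
W_total = W₁ + W₂ = 0.12034 + 0.17153 = 0.29186 hr

Final: 0.29186 hr


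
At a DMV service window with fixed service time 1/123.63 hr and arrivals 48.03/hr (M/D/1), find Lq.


ρ = 48.03/123.63 = 0.3885
M/D/1: Lq = ρ²/(2(1−ρ)) = 0.1509/(2·0.6115) = 0.12341

Final: 0.12341


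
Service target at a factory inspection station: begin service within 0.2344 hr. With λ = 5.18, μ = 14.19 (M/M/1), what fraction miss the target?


ρ = 5.18/14.19 = 0.3650
P(Wq > t) = ρ·e^{−(μ−λ)t} = 0.3650·e^{−2.1119}
= 0.3650·0.121003 = 0.044171

Final: 0.044171


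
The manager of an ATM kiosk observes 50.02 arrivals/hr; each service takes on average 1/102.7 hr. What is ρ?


ρ = λ/μ = 50.02/102.7 = 0.4870

Final: 0.4870


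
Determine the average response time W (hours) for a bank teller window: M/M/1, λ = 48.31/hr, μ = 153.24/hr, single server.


W = 1/(μ−λ) = 1/(153.24 − 48.31) = 1/104.93 = 0.009530 hr

Final: 0.009530 hr


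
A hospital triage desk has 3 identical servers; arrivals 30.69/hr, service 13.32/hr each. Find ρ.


ρ = λ/(cμ) = 30.69/(3·13.32) = 30.69/39.96 = 0.7680

Final: 0.7680


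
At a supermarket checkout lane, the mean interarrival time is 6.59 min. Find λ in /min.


λ = 1/(interarrival time) in consistent units.
1 minute = 1 min, so λ = 1/6.59 = 0.1517 per minute

Final: 0.1517 /min


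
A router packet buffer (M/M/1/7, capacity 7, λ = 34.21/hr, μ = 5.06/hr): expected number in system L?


ρ = 34.21/5.06 = 6.7609
L = ρ[1 − (K+1)ρ^K + Kρ^(K+1)] / [(1−ρ)(1−ρ^(K+1))]
Numerator: 6.7609·(1 − 8·645680.843151 + 7·4365363.961301) = 171672689.499857
Denominator: (-5.7609)·(-4365362.961301) = 25148286.624886
L = 171672689.499857/25148286.624886 = 6.8264

Final: 6.8264


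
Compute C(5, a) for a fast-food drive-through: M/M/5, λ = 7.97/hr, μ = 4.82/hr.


a = λ/μ = 1.6535; ρ = a/5 = 0.3307
P₀ = 0.190858 (from M/M/c formula)
C(c,a) = [a^c/(c!(1−ρ))]·P₀ = [12.36108/(120·0.6693)]·0.190858
= 0.15391·0.190858 = 0.029374

Final: 0.029374


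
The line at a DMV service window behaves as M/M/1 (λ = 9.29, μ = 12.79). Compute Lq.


ρ = 9.29/12.79 = 0.7263
Lq = ρ²/(1−ρ) = 0.5276/0.2737 = 1.9279

Final: 1.9279


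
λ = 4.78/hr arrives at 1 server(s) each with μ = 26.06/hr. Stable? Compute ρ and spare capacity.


Total capacity cμ = 1·26.06 = 26.06/hr
ρ = λ/(cμ) = 4.78/26.06 = 0.1834
Stable ⇔ ρ < 1: YES
Spare capacity = cμ − λ = 26.06 − 4.78 = 21.28/hr

Final: ρ = 0.1834; stable; margin = 21.28/hr


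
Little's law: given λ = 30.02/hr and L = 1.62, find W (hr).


W = L/λ = 1.62/30.02 = 0.05396 hr

Final: 0.05396 hr


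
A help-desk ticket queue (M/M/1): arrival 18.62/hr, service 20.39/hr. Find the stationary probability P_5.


ρ = 18.62/20.39 = 0.9132
P_n = (1−ρ)·ρ^n = (1 − 0.9132)·0.9132^5 = 0.08681·0.635056 = 0.055127

Final: 0.055127


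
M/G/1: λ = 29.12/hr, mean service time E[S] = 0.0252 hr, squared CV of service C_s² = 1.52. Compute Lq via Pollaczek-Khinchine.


ρ = λ·E[S] = 29.12·0.0252 = 0.7338
Lq = ρ²(1+C_s²)/(2(1−ρ)) = 0.5385·(1+1.52)/(2·0.2662)
= 0.5385·2.5200/0.5324 = 2.54909

Final: 2.54909


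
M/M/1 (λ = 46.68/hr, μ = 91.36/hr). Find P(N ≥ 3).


ρ = 46.68/91.36 = 0.5109
P(N ≥ n) = ρ^n = 0.5109^3 = 0.133390

Final: 0.133390


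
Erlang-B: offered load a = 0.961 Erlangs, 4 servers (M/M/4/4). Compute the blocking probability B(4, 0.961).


B(c,a) = (a^c/c!) / Σ_{k=0}^{c} a^k/k!
a^4/4! = 0.035537
Σ terms (k=0..4): 1.00000 + 0.96100 + 0.46176 + 0.14792 + 0.03554 = 2.606215
B = 0.035537/2.606215 = 0.013636

Final: 0.013636


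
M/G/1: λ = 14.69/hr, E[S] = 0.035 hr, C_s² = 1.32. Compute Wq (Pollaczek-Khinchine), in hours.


ρ = λ·E[S] = 14.69·0.035 = 0.5141
E[S²] = E[S]²(1+C_s²) = 0.035²·(1+1.32) = 0.002842
Wq = λ·E[S²]/(2(1−ρ)) = 14.69·0.002842/(2·0.4859) = 0.04296 hr

Final: 0.04296 hr


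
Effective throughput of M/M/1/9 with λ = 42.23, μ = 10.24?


ρ = 4.1240; P_K = (1−ρ)ρ^9/(1−ρ^10) = 0.757519
λ_eff = λ(1 − P_K) = 42.23·(1 − 0.757519) = 42.23·0.242481 = 10.2400 /hr

Final: 10.2400 /hr


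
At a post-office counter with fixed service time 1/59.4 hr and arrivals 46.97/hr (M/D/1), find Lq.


ρ = 46.97/59.4 = 0.7907
M/D/1: Lq = ρ²/(2(1−ρ)) = 0.6253/(2·0.2093) = 1.49401

Final: 1.49401


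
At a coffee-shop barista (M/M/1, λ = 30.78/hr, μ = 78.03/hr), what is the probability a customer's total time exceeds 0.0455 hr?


W ~ Exponential(μ−λ) for M/M/1.
μ − λ = 78.03 − 30.78 = 47.2500
P(W > t) = e^{−(μ−λ)t} = e^{−2.1499} = 0.116499

Final: 0.116499


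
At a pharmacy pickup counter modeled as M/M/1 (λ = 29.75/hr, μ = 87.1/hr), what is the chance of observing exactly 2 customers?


ρ = 29.75/87.1 = 0.3416
P_n = (1−ρ)·ρ^n = (1 − 0.3416)·0.3416^2 = 0.6584·0.116664 = 0.076816

Final: 0.076816


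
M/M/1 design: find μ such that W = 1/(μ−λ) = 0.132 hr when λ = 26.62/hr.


W = 1/(μ−λ) ⇒ μ − λ = 1/W = 1/0.132 = 7.5758
μ = λ + 1/W = 26.62 + 7.5758 = 34.1958 per hr

Final: 34.1958 /hr


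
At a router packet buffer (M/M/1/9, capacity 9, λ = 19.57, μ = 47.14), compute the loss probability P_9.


ρ = λ/μ = 19.57/47.14 = 0.4151
P_K = (1−ρ)ρ^K/(1−ρ^(K+1)) = (0.5849·0.0003663)/(1 − 0.0001521)
= 0.0002142/0.999848 = 0.0002143

Final: 0.0002143


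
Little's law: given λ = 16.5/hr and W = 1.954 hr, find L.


L = λW = 16.5·1.954 = 32.2410

Final: 32.2410


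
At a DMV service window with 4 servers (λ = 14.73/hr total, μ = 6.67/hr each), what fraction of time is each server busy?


ρ = λ/(cμ) = 14.73/(4·6.67) = 14.73/26.68 = 0.5521

Final: 0.5521


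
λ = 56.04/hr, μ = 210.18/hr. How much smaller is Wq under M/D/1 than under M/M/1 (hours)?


ρ = 56.04/210.18 = 0.2666
Wq(M/M/1) = ρ/(μ−λ) = 0.2666/154.14 = 0.001730 hr
Wq(M/D/1) = ρ/(2(μ−λ)) = 0.0008649 hr
Savings = 0.001730 − 0.0008649 = 0.0008649 hr

Final: 0.0008649 hr


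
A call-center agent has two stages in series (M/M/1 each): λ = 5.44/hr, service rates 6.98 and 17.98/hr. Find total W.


Each node sees arrival rate λ = 5.44/hr (tandem ⇒ throughput preserved).
W₁ = 1/(μ₁−λ) = 1/(6.98−5.44) = 0.64935 hr
W₂ = 1/(μ₂−λ) = 1/(17.98−5.44) = 0.07974 hr
W_total = W₁ + W₂ = 0.64935 + 0.07974 = 0.72910 hr

Final: 0.72910 hr


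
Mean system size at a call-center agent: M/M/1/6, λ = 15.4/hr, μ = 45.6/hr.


ρ = 15.4/45.6 = 0.3377
L = ρ[1 − (K+1)ρ^K + Kρ^(K+1)] / [(1−ρ)(1−ρ^(K+1))]
Numerator: 0.3377·(1 − 7·0.001484 + 6·0.0005011) = 0.335227
Denominator: (0.6623)·(0.999499) = 0.661949
L = 0.335227/0.661949 = 0.5064

Final: 0.5064


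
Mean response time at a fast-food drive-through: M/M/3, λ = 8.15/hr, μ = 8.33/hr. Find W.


a = 0.9784; ρ = 0.3261; P₀ = 0.371933
Lq = P₀·a^c·ρ/(c!(1−ρ)²) = 0.04170
Wq = Lq/λ = 0.04170/8.15 = 0.005116 hr
W = Wq + 1/μ = 0.005116 + 0.12005 = 0.12516 hr

Final: 0.12516 hr


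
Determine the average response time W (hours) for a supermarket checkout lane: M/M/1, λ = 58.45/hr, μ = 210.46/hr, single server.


W = 1/(μ−λ) = 1/(210.46 − 58.45) = 1/152.01 = 0.006579 hr

Final: 0.006579 hr


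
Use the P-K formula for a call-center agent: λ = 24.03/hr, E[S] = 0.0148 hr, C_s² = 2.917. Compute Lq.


ρ = λ·E[S] = 24.03·0.0148 = 0.3556
Lq = ρ²(1+C_s²)/(2(1−ρ)) = 0.1265·(1+2.917)/(2·0.6444)
= 0.1265·3.9170/1.2887 = 0.38444

Final: 0.38444


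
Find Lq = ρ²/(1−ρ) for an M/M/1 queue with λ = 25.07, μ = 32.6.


ρ = 25.07/32.6 = 0.7690
Lq = ρ²/(1−ρ) = 0.5914/0.2310 = 2.5603

Final: 2.5603


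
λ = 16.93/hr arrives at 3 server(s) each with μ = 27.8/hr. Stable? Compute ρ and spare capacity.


Total capacity cμ = 3·27.8 = 83.40/hr
ρ = λ/(cμ) = 16.93/83.40 = 0.2030
Stable ⇔ ρ < 1: YES
Spare capacity = cμ − λ = 83.40 − 16.93 = 66.47/hr

Final: ρ = 0.2030; stable; margin = 66.47/hr


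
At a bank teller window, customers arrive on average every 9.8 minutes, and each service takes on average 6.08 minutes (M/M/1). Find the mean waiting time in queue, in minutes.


λ = 60/9.8 = 6.1224 /hr
μ = 60/6.08 = 9.8684 /hr
ρ = λ/μ = 6.1224/9.8684 = 0.6204
Wq = ρ/(μ−λ) = 0.6204/(9.8684−6.1224) = 0.16562 hr
In minutes: 0.16562·60 = 9.937 min

Final: 9.937 min


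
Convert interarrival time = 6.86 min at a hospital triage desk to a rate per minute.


λ = 1/(interarrival time) in consistent units.
1 minute = 1 min, so λ = 1/6.86 = 0.1458 per minute

Final: 0.1458 /min


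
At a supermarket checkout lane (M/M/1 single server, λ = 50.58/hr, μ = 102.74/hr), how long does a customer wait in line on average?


ρ = 50.58/102.74 = 0.4923
Wq = ρ/(μ−λ) = 0.4923/(102.74 − 50.58) = 0.4923/52.16 = 0.009438 hr

Final: 0.009438 hr


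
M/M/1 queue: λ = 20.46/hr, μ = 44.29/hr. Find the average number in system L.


ρ = λ/μ = 20.46/44.29 = 0.4620
L = ρ/(1−ρ) = 0.4620/(1 − 0.4620) = 0.4620/0.5380 = 0.8586

Final: 0.8586


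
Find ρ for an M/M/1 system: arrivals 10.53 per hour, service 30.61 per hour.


ρ = λ/μ = 10.53/30.61 = 0.3440

Final: 0.3440


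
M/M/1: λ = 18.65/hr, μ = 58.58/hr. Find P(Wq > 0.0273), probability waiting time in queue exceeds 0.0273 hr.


ρ = 18.65/58.58 = 0.3184
P(Wq > t) = ρ·e^{−(μ−λ)t} = 0.3184·e^{−1.0901}
= 0.3184·0.336187 = 0.107031

Final: 0.107031


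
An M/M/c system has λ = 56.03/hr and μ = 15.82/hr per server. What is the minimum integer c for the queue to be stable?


Stability requires cμ > λ ⇔ c > λ/μ.
λ/μ = 56.03/15.82 = 3.5417
Minimum integer c = ⌊3.5417⌋ + 1 = 4
Check: 4·15.82 = 63.28 > 56.03, while 3·15.82 = 47.46 ≤ 56.03

Final: 4 servers


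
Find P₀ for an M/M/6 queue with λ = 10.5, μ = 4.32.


a = λ/μ = 10.5/4.32 = 2.4306; ρ = a/c = 0.4051
Σ_{k=0}^{5} a^k/k! (terms k=0..5) = 1.00000 + 2.43056 + 2.95380 + 2.39313 + 1.45416 + 0.70688 = 10.93852
Tail: a^6/(6!(1−ρ)) = 206.17372/(720·0.5949) = 0.48134
P₀ = 1/(10.93852 + 0.48134) = 1/11.41986 = 0.087567

Final: 0.087567


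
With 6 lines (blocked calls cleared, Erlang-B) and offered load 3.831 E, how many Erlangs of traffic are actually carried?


B(6,3.831) = 0.105086 (Erlang-B)
Carried load = a(1 − B) = 3.831·(1 − 0.105086) = 3.831·0.894914 = 3.4284 E

Final: 3.4284 Erlangs


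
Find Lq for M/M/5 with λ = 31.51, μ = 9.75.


a = λ/μ = 3.2318; ρ = a/5 = 0.6464
P₀ = 0.035800
Lq = P₀·a^c·ρ / (c!·(1−ρ)²) = 0.035800·352.54855·0.6464/(120·0.12506)
= 0.54359

Final: 0.54359


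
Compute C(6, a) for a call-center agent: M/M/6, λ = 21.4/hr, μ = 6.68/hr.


a = λ/μ = 3.2036; ρ = a/6 = 0.5339
P₀ = 0.039625 (from M/M/c formula)
C(c,a) = [a^c/(c!(1−ρ))]·P₀ = [1080.99545/(720·0.4661)]·0.039625
= 3.22138·0.039625 = 0.127646

Final: 0.127646


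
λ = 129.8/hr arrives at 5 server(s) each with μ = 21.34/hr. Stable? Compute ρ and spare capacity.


Total capacity cμ = 5·21.34 = 106.70/hr
ρ = λ/(cμ) = 129.8/106.70 = 1.2165
Stable ⇔ ρ < 1: NO
Spare capacity = cμ − λ = 106.70 − 129.8 = -23.10/hr

Final: ρ = 1.2165; unstable; margin = -23.10/hr


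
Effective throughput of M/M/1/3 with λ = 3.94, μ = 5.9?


ρ = 0.6678; P_K = (1−ρ)ρ^3/(1−ρ^4) = 0.123491
λ_eff = λ(1 − P_K) = 3.94·(1 − 0.123491) = 3.94·0.876509 = 3.4534 /hr

Final: 3.4534 /hr


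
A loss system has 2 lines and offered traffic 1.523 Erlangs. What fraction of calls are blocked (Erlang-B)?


B(c,a) = (a^c/c!) / Σ_{k=0}^{c} a^k/k!
a^2/2! = 1.159764
Σ terms (k=0..2): 1.00000 + 1.52300 + 1.15976 = 3.682764
B = 1.159764/3.682764 = 0.314917

Final: 0.314917


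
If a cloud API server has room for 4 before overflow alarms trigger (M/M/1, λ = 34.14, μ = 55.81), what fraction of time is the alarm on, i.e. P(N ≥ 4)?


ρ = 34.14/55.81 = 0.6117
P(N ≥ n) = ρ^n = 0.6117^4 = 0.140025

Final: 0.140025


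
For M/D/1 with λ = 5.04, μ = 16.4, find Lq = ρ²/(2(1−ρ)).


ρ = 5.04/16.4 = 0.3073
M/D/1: Lq = ρ²/(2(1−ρ)) = 0.09444/(2·0.6927) = 0.06817

Final: 0.06817


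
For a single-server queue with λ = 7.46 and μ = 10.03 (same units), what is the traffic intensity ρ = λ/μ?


ρ = λ/μ = 7.46/10.03 = 0.7438

Final: 0.7438


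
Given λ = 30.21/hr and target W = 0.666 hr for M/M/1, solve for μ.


W = 1/(μ−λ) ⇒ μ − λ = 1/W = 1/0.666 = 1.5015
μ = λ + 1/W = 30.21 + 1.5015 = 31.7115 per hr

Final: 31.7115 /hr


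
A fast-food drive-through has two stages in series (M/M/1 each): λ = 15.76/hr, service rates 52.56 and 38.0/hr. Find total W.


Each node sees arrival rate λ = 15.76/hr (tandem ⇒ throughput preserved).
W₁ = 1/(μ₁−λ) = 1/(52.56−15.76) = 0.02717 hr
W₂ = 1/(μ₂−λ) = 1/(38.0−15.76) = 0.04496 hr
W_total = W₁ + W₂ = 0.02717 + 0.04496 = 0.07214 hr

Final: 0.07214 hr


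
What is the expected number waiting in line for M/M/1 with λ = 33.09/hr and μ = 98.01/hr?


ρ = 33.09/98.01 = 0.3376
Lq = ρ²/(1−ρ) = 0.1140/0.6624 = 0.1721

Final: 0.1721


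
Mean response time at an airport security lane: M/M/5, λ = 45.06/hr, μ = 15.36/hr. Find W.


a = 2.9336; ρ = 0.5867; P₀ = 0.050223
Lq = P₀·a^c·ρ/(c!(1−ρ)²) = 0.31236
Wq = Lq/λ = 0.31236/45.06 = 0.006932 hr
W = Wq + 1/μ = 0.006932 + 0.06510 = 0.07204 hr

Final: 0.07204 hr


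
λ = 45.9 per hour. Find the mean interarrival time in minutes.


Mean interarrival time = 1/λ = 1/45.9 hour = 0.02179 hour
In minutes: 0.02179 × 60 = 1.3072 min

Final: 1.3072 min


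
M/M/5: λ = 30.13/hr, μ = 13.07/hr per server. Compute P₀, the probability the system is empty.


a = λ/μ = 30.13/13.07 = 2.3053; ρ = a/c = 0.4611
Σ_{k=0}^{4} a^k/k! (terms k=0..4) = 1.00000 + 2.30528 + 2.65716 + 2.04183 + 1.17675 = 9.18101
Tail: a^5/(5!(1−ρ)) = 65.10551/(120·0.5389) = 1.00668
P₀ = 1/(9.18101 + 1.00668) = 1/10.18769 = 0.098158

Final: 0.098158


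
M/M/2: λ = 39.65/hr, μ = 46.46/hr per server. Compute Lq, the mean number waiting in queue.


a = λ/μ = 0.8534; ρ = a/2 = 0.4267
P₀ = 0.401825
Lq = P₀·a^c·ρ / (c!·(1−ρ)²) = 0.401825·0.72833·0.4267/(2·0.32866)
= 0.18999

Final: 0.18999


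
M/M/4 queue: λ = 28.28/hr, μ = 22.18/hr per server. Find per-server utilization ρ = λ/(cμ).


ρ = λ/(cμ) = 28.28/(4·22.18) = 28.28/88.72 = 0.3188

Final: 0.3188


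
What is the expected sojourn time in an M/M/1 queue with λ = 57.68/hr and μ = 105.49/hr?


W = 1/(μ−λ) = 1/(105.49 − 57.68) = 1/47.81 = 0.02092 hr

Final: 0.02092 hr


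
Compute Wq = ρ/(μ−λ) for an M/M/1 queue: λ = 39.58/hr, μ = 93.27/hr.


ρ = 39.58/93.27 = 0.4244
Wq = ρ/(μ−λ) = 0.4244/(93.27 − 39.58) = 0.4244/53.69 = 0.007904 hr

Final: 0.007904 hr


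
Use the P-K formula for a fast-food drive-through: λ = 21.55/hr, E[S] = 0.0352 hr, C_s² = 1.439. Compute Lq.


ρ = λ·E[S] = 21.55·0.0352 = 0.7586
Lq = ρ²(1+C_s²)/(2(1−ρ)) = 0.5754·(1+1.439)/(2·0.2414)
= 0.5754·2.4390/0.4829 = 2.90638

Final: 2.90638


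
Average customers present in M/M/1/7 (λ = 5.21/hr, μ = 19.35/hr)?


ρ = 5.21/19.35 = 0.2693
L = ρ[1 − (K+1)ρ^K + Kρ^(K+1)] / [(1−ρ)(1−ρ^(K+1))]
Numerator: 0.2693·(1 − 8·0.0001026 + 7·0.00002762) = 0.269082
Denominator: (0.7307)·(0.999972) = 0.730729
L = 0.269082/0.730729 = 0.3682

Final: 0.3682


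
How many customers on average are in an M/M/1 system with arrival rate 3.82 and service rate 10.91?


ρ = λ/μ = 3.82/10.91 = 0.3501
L = ρ/(1−ρ) = 0.3501/(1 − 0.3501) = 0.3501/0.6499 = 0.5388

Final: 0.5388


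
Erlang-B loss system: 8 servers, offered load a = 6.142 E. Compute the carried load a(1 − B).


B(8,6.142) = 0.129800 (Erlang-B)
Carried load = a(1 − B) = 6.142·(1 − 0.129800) = 6.142·0.870200 = 5.3448 E

Final: 5.3448 Erlangs


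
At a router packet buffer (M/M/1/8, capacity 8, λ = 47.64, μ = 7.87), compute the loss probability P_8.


ρ = λ/μ = 47.64/7.87 = 6.0534
P_K = (1−ρ)ρ^K/(1−ρ^(K+1)) = (-5.0534·1802918.784390)/(1 − 10913729.464848)
= -9110810.680458/-10913728.464848 = 0.834803

Final: 0.834803


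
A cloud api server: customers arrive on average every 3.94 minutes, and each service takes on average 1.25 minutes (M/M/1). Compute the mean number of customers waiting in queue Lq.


λ = 60/3.94 = 15.2284 /hr
μ = 60/1.25 = 48.0000 /hr
ρ = λ/μ = 15.2284/48.0000 = 0.3173
Lq = ρ²/(1−ρ) = 0.1007/0.6827 = 0.1474

Final: 0.1474


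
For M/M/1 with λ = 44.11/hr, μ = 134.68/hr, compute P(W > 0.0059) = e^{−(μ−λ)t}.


W ~ Exponential(μ−λ) for M/M/1.
μ − λ = 134.68 − 44.11 = 90.5700
P(W > t) = e^{−(μ−λ)t} = e^{−0.5344} = 0.586042

Final: 0.586042


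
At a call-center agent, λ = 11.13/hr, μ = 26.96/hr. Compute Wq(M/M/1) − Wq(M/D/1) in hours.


ρ = 11.13/26.96 = 0.4128
Wq(M/M/1) = ρ/(μ−λ) = 0.4128/15.83 = 0.02608 hr
Wq(M/D/1) = ρ/(2(μ−λ)) = 0.01304 hr
Savings = 0.02608 − 0.01304 = 0.01304 hr

Final: 0.01304 hr


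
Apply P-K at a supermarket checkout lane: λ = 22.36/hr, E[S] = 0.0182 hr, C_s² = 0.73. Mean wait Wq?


ρ = λ·E[S] = 22.36·0.0182 = 0.4070
E[S²] = E[S]²(1+C_s²) = 0.0182²·(1+0.73) = 0.0005730
Wq = λ·E[S²]/(2(1−ρ)) = 22.36·0.0005730/(2·0.5930) = 0.01080 hr

Final: 0.01080 hr


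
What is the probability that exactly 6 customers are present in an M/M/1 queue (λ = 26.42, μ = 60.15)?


ρ = 26.42/60.15 = 0.4392
P_n = (1−ρ)·ρ^n = (1 − 0.4392)·0.4392^6 = 0.5608·0.007181 = 0.004027

Final: 0.004027


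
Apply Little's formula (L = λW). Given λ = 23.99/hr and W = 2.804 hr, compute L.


L = λW = 23.99·2.804 = 67.2680

Final: 67.2680


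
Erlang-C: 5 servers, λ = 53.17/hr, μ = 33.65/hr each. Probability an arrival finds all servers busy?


a = λ/μ = 1.5801; ρ = a/5 = 0.3160
P₀ = 0.205522 (from M/M/c formula)
C(c,a) = [a^c/(c!(1−ρ))]·P₀ = [9.84936/(120·0.6840)]·0.205522
= 0.12000·0.205522 = 0.024663

Final: 0.024663


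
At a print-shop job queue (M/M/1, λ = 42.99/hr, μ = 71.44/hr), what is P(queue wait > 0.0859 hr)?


ρ = 42.99/71.44 = 0.6018
P(Wq > t) = ρ·e^{−(μ−λ)t} = 0.6018·e^{−2.4439}
= 0.6018·0.086825 = 0.052248

Final: 0.052248


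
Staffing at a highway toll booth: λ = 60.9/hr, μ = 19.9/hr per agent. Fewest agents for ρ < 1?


Stability requires cμ > λ ⇔ c > λ/μ.
λ/μ = 60.9/19.9 = 3.0603
Minimum integer c = ⌊3.0603⌋ + 1 = 4
Check: 4·19.9 = 79.60 > 60.9, while 3·19.9 = 59.70 ≤ 60.9

Final: 4 servers


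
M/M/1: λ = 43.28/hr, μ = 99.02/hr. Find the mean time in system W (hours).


W = 1/(μ−λ) = 1/(99.02 − 43.28) = 1/55.74 = 0.01794 hr

Final: 0.01794 hr


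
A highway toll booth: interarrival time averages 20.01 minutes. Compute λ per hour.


λ = 1/(interarrival time) in consistent units.
1 hour = 60 min, so λ = 60/20.01 = 2.9985 per hour

Final: 2.9985 /hr


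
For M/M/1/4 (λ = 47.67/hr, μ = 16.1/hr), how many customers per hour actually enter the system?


ρ = 2.9609; P_K = (1−ρ)ρ^4/(1−ρ^5) = 0.665184
λ_eff = λ(1 − P_K) = 47.67·(1 − 0.665184) = 47.67·0.334816 = 15.9607 /hr

Final: 15.9607 /hr


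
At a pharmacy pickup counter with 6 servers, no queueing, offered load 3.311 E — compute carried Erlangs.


B(6,3.311) = 0.070392 (Erlang-B)
Carried load = a(1 − B) = 3.311·(1 − 0.070392) = 3.311·0.929608 = 3.0779 E

Final: 3.0779 Erlangs


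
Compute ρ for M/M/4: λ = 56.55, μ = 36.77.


ρ = λ/(cμ) = 56.55/(4·36.77) = 56.55/147.08 = 0.3845

Final: 0.3845


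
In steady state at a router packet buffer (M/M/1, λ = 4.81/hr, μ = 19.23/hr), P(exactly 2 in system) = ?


ρ = 4.81/19.23 = 0.2501
P_n = (1−ρ)·ρ^n = (1 − 0.2501)·0.2501^2 = 0.7499·0.062565 = 0.046916

Final: 0.046916


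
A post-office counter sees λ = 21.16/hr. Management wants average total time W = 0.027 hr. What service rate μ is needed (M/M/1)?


W = 1/(μ−λ) ⇒ μ − λ = 1/W = 1/0.027 = 37.0370
μ = λ + 1/W = 21.16 + 37.0370 = 58.1970 per hr

Final: 58.1970 /hr
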